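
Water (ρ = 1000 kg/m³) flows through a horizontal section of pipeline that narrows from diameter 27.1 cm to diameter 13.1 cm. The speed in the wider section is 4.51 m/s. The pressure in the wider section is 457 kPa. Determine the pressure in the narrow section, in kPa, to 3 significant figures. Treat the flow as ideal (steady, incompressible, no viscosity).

P₂ ≈ 281 kPa

The volume flow rate is constant, so v₂ = (A₁/A₂)v₁ = (577/135)·4.51 = 19.3 m/s.
With no height change, Bernoulli's equation is P₁ + ½ρv₁² = P₂ + ½ρv₂².
P₂ = P₁ − ½ρ(v₂² − v₁²) = 457000 − ½·1000·(19.3² − 4.51²) = 457000 − 176000 = 281000 Pa.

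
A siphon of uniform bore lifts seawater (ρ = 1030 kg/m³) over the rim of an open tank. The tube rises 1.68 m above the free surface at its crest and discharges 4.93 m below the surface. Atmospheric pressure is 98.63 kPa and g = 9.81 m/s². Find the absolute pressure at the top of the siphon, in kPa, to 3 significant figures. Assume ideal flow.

From the surface to the outlet (both open to atmosphere, surface at rest): v = √(2g·h_out) = √(2·9.81·4.93) = 9.83 m/s.
Continuity keeps v the same throughout the tube; from surface to crest, P_atm + 0 = P_top + ½ρv² + ρg·h_top.
P_top = 98630 − ½·1030·9.83² − 1030·9.81·1.68 = 31800 Pa.

P_top ≈ 31.8 kPa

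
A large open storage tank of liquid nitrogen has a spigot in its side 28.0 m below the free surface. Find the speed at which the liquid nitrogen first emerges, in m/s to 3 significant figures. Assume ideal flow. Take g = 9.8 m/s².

v = 23.4 m/s

Torricelli's result v = √(2gh) gives v = √(2·9.8·28.0) = 23.4 m/s.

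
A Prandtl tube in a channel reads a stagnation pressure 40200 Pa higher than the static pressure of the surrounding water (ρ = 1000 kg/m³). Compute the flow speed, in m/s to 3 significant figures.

At the stagnation point the flow is brought to rest, so Bernoulli gives P_stag − P_static = ½ρv².
v = √(2ΔP/ρ) = √(2·40200/1000) = 8.97 m/s.

8.97 m/s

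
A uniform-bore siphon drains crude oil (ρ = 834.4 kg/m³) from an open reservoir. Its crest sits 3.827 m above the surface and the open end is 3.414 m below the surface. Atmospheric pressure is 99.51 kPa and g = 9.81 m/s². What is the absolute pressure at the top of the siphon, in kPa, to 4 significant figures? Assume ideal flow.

Bernoulli surface→outlet gives ½v² = g·h_out, so v = √(2·9.81·3.414) = 8.184 m/s.
Continuity keeps v the same throughout the tube; from surface to crest, P_atm + 0 = P_top + ½ρv² + ρg·h_top.
P_top = 99510 − ½·834.4·8.184² − 834.4·9.81·3.827 = 40240 Pa.

P_top = 40.24 kPa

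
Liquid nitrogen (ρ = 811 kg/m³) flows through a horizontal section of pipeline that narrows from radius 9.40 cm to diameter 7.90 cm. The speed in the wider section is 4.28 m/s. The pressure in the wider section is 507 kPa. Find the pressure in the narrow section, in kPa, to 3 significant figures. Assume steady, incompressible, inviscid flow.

Continuity gives A₁v₁ = A₂v₂, so v₂ = (278 cm²)/(49.0 cm²) × 4.28 m/s = 24.2 m/s.
Along the horizontal streamline, P + ½ρv² is constant.
P₂ = P₁ − ½ρ(v₂² − v₁²) = 507000 − ½·811·(24.2² − 4.28²) = 507000 − 231000 = 276000 Pa.

P₂ ≈ 276 kPa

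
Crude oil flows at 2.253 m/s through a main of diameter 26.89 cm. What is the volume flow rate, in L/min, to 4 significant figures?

Q = A·v = 0.05679 m² × 2.253 m/s = 0.1279 m³/s.
Converting: 0.1279 m³/s × 60000 = 7677 L/min.

Q ≈ 7677 L/min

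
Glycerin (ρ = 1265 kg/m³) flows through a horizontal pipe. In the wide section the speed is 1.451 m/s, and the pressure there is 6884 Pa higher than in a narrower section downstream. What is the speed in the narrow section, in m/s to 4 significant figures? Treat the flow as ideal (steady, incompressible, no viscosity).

With h₁ = h₂, rearranging Bernoulli gives v₂ = √(v₁² + 2ΔP/ρ).
v₂ = √(1.451² + 2·6884/1265) = √(2.105 + 10.88) = 3.604 m/s.

v₂ ≈ 3.604 m/s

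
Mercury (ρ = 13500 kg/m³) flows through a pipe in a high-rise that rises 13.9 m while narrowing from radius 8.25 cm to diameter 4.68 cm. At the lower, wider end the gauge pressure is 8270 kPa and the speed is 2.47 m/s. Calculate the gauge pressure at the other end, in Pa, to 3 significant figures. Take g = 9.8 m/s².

109000 Pa

Mass conservation (A₁v₁ = A₂v₂) gives v₂ = 2.47 × 214/17.2 = 30.7 m/s.
Applying Bernoulli between the two ends and solving for P₂: P₂ = P₁ + ½ρ(v₁² − v₂²) − ρgΔh.
P₂ = 8270000 + ½·13500·(2.47² − 30.7²) − 13500·9.8·(+13.9) = 8270000 + (-6320000) − (1840000) = 109000 Pa.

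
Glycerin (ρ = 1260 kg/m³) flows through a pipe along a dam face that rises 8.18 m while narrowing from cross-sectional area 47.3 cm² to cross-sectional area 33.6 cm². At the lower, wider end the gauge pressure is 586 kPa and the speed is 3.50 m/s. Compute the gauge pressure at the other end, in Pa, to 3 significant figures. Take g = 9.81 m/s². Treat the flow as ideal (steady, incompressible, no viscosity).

P₂ ≈ 477000 Pa

Mass conservation (A₁v₁ = A₂v₂) gives v₂ = 3.50 × 47.3/33.6 = 4.93 m/s.
Bernoulli: P₁ + ½ρv₁² + ρg h₁ = P₂ + ½ρv₂² + ρg h₂, so P₂ = P₁ + ½ρ(v₁² − v₂²) − ρg(h₂ − h₁).
P₂ = 586000 + ½·1260·(3.50² − 4.93²) − 1260·9.81·(+8.18) = 586000 + (-7580) − (101000) = 477000 Pa.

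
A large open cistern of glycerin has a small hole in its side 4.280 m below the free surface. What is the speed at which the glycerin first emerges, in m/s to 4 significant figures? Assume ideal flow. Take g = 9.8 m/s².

Torricelli's result v = √(2gh) gives v = √(2·9.8·4.280) = 9.159 m/s.

9.159 m/s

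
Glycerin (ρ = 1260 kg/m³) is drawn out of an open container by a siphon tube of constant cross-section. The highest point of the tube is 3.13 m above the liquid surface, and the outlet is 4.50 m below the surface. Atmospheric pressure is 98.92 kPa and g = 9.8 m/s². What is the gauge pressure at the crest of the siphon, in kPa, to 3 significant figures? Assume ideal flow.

P_gauge ≈ -94.2 kPa

Bernoulli surface→outlet gives ½v² = g·h_out, so v = √(2·9.8·4.50) = 9.39 m/s.
Continuity keeps v the same throughout the tube; from surface to crest, P_atm + 0 = P_top + ½ρv² + ρg·h_top.
P_top = 98920 − ½·1260·9.39² − 1260·9.8·3.13 = 4700 Pa. So P_gauge = P_top − P_atm = -94200 Pa.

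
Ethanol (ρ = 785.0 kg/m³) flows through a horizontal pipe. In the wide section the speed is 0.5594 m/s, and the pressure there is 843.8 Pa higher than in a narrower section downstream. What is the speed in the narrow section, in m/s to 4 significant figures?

Horizontal Bernoulli: P₁ + ½ρv₁² = P₂ + ½ρv₂², so v₂² = v₁² + 2(P₁ − P₂)/ρ.
v₂ = √(0.5594² + 2·843.8/785.0) = √(0.3129 + 2.150) = 1.569 m/s.

1.569 m/s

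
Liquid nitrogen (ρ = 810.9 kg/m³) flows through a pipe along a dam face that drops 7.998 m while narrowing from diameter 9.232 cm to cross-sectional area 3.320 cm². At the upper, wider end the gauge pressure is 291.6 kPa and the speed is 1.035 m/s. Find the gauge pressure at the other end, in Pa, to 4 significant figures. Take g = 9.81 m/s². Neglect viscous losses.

P₂ = 179100 Pa

The volume flow rate is constant, so v₂ = (A₁/A₂)v₁ = (66.94/3.320)·1.035 = 20.87 m/s.
Energy conservation along the streamline gives P₂ = P₁ − ½ρ(v₂² − v₁²) − ρg(h₂ − h₁).
P₂ = 291600 + ½·810.9·(1.035² − 20.87²) − 810.9·9.81·(−7.998) = 291600 + (-176100) − (-63620) = 179100 Pa.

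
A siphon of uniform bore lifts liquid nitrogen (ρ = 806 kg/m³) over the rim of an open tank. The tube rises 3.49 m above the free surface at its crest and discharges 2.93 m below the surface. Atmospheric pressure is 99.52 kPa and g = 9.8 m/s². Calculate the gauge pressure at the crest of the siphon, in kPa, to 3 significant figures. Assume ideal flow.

P_gauge = -50.7 kPa

The outlet speed comes from Torricelli: v = √(2g·2.93) = 7.58 m/s.
Continuity keeps v the same throughout the tube; from surface to crest, P_atm + 0 = P_top + ½ρv² + ρg·h_top.
P_top = 99520 − ½·806·7.58² − 806·9.8·3.49 = 48800 Pa. So P_gauge = P_top − P_atm = -50700 Pa.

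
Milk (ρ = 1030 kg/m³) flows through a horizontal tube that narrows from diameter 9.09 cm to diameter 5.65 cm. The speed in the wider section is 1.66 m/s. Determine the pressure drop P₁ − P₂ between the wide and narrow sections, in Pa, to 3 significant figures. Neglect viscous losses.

Mass conservation (A₁v₁ = A₂v₂) gives v₂ = 1.66 × 64.9/25.1 = 4.30 m/s.
With no height change, Bernoulli's equation is P₁ + ½ρv₁² = P₂ + ½ρv₂².
P₁ − P₂ = ½·1030·(4.30² − 1.66²) = ½·1030·15.7 = 8090 Pa.

ΔP = 8090 Pa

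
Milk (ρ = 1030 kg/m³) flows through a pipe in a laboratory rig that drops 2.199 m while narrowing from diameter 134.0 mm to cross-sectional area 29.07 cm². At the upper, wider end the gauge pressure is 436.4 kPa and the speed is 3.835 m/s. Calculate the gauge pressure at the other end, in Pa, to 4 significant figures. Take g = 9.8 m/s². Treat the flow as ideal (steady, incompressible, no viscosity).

P₂ ≈ 287900 Pa

The volume flow rate is constant, so v₂ = (A₁/A₂)v₁ = (141.0/29.07)·3.835 = 18.60 m/s.
Bernoulli: P₁ + ½ρv₁² + ρg h₁ = P₂ + ½ρv₂² + ρg h₂, so P₂ = P₁ + ½ρ(v₁² − v₂²) − ρg(h₂ − h₁).
P₂ = 436400 + ½·1030·(3.835² − 18.60²) − 1030·9.8·(−2.199) = 436400 + (-170700) − (-22200) = 287900 Pa.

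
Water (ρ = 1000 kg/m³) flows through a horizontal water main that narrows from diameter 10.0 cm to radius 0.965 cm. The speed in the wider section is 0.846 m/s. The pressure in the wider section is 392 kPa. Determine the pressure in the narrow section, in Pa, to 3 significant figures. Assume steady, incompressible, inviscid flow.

The volume flow rate is constant, so v₂ = (A₁/A₂)v₁ = (78.5/2.93)·0.846 = 22.7 m/s.
The pipe is horizontal, so Bernoulli reduces to P₁ + ½ρv₁² = P₂ + ½ρv₂².
P₂ = P₁ − ½ρ(v₂² − v₁²) = 392000 − ½·1000·(22.7² − 0.846²) = 392000 − 258000 = 134000 Pa.

P₂ = 134000 Pa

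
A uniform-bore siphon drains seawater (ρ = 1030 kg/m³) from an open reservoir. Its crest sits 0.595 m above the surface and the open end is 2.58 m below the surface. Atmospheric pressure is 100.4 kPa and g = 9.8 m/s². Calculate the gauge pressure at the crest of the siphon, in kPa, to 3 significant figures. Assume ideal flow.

From the surface to the outlet (both open to atmosphere, surface at rest): v = √(2g·h_out) = √(2·9.8·2.58) = 7.11 m/s.
With constant cross-section the crest speed equals v; applying Bernoulli from the surface up to the crest, P_top = P_atm − ½ρv² − ρg·h_top.
P_top = 100400 − ½·1030·7.11² − 1030·9.8·0.595 = 68400 Pa. So P_gauge = P_top − P_atm = -32000 Pa.

P_gauge ≈ -32.0 kPa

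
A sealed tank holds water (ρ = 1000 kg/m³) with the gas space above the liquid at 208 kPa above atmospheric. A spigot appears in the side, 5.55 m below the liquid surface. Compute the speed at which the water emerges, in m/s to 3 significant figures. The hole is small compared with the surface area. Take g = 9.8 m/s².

v ≈ 22.9 m/s

Take point 1 at the surface (v₁ ≈ 0) and point 2 at the hole (at atmospheric pressure). Bernoulli: P₁ + ρg h = P_atm + ½ρv₂².
With P₁ − P_atm = 208000 Pa, v₂ = √(2gh + 2ΔP/ρ) = √(2·9.8·5.55 + 2·208000/1000) = 22.9 m/s.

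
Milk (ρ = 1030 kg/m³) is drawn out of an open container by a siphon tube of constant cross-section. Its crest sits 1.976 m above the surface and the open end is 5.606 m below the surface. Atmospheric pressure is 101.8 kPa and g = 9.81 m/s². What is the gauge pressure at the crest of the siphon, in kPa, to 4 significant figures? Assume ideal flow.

Bernoulli surface→outlet gives ½v² = g·h_out, so v = √(2·9.81·5.606) = 10.49 m/s.
The bore is uniform, so the speed at the crest is the same v. Bernoulli surface→crest: P_atm = P_top + ½ρv² + ρg·h_top.
P_top = 101800 − ½·1030·10.49² − 1030·9.81·1.976 = 25190 Pa. So P_gauge = P_top − P_atm = -76610 Pa.

P_gauge ≈ -76.61 kPa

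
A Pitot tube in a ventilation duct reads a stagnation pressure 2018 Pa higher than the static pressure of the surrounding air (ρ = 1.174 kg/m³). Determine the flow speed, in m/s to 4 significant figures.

v = 58.63 m/s

Bernoulli between the free stream and the stagnation point: ½ρv² = P_stag − P_static.
v = √(2ΔP/ρ) = √(2·2018/1.174) = 58.63 m/s.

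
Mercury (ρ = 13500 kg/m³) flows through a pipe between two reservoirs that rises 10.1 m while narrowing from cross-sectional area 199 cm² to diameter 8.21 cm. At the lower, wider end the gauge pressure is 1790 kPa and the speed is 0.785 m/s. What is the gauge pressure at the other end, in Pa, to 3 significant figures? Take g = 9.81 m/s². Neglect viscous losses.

By continuity, v₂ = v₁·A₁/A₂ = 0.785·(199/52.9) = 2.95 m/s.
Energy conservation along the streamline gives P₂ = P₁ − ½ρ(v₂² − v₁²) − ρg(h₂ − h₁).
P₂ = 1790000 + ½·13500·(0.785² − 2.95²) − 13500·9.81·(+10.1) = 1790000 + (-54600) − (1340000) = 398000 Pa.

P₂ ≈ 398000 Pa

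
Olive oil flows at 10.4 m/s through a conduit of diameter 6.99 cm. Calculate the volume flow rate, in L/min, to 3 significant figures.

Q = A·v = 0.00384 m² × 10.4 m/s = 0.0399 m³/s.
Converting: 0.0399 m³/s × 60000 = 2390 L/min.

Q ≈ 2390 L/min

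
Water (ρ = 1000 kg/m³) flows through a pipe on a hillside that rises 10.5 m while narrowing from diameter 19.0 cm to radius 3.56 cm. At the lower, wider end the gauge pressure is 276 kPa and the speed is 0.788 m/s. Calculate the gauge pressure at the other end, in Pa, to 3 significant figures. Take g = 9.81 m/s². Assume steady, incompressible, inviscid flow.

The volume flow rate is constant, so v₂ = (A₁/A₂)v₁ = (284/39.8)·0.788 = 5.61 m/s.
Energy conservation along the streamline gives P₂ = P₁ − ½ρ(v₂² − v₁²) − ρg(h₂ − h₁).
P₂ = 276000 + ½·1000·(0.788² − 5.61²) − 1000·9.81·(+10.5) = 276000 + (-15400) − (103000) = 158000 Pa.

P₂ = 158000 Pa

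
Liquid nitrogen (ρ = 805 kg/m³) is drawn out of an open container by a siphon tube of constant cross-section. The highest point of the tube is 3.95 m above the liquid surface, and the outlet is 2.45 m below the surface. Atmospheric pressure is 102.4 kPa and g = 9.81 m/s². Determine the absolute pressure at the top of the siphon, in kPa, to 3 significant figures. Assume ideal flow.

Bernoulli surface→outlet gives ½v² = g·h_out, so v = √(2·9.81·2.45) = 6.93 m/s.
The bore is uniform, so the speed at the crest is the same v. Bernoulli surface→crest: P_atm = P_top + ½ρv² + ρg·h_top.
P_top = 102400 − ½·805·6.93² − 805·9.81·3.95 = 51900 Pa.

P_top = 51.9 kPa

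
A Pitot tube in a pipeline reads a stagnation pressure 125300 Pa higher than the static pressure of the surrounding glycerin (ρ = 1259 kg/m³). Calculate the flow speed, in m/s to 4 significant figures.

v = 14.11 m/s

At the stagnation point the flow is brought to rest, so Bernoulli gives P_stag − P_static = ½ρv².
v = √(2ΔP/ρ) = √(2·125300/1259) = 14.11 m/s.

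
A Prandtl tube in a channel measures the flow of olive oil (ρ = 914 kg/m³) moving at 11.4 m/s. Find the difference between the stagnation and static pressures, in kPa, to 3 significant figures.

ΔP = 59.4 kPa

At the stagnation point the flow is brought to rest, so Bernoulli gives P_stag − P_static = ½ρv².
ΔP = ½·914·11.4² = 59400 Pa.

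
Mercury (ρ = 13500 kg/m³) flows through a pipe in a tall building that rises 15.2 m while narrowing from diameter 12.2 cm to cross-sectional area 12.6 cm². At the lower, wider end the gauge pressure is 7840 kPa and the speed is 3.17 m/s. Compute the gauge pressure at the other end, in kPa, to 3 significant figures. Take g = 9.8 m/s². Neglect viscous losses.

P₂ ≈ 58.4 kPa

Mass conservation (A₁v₁ = A₂v₂) gives v₂ = 3.17 × 117/12.6 = 29.4 m/s.
Bernoulli: P₁ + ½ρv₁² + ρg h₁ = P₂ + ½ρv₂² + ρg h₂, so P₂ = P₁ + ½ρ(v₁² − v₂²) − ρg(h₂ − h₁).
P₂ = 7840000 + ½·13500·(3.17² − 29.4²) − 13500·9.8·(+15.2) = 7840000 + (-5770000) − (2010000) = 58400 Pa.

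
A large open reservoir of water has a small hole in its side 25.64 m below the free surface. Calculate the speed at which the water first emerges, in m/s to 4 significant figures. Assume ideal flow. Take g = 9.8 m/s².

v ≈ 22.42 m/s

With the surface at rest and both surface and jet at atmospheric pressure, Bernoulli gives ρg h = ½ρv², so v = √(2gh) = √(2·9.8·25.64) = 22.42 m/s.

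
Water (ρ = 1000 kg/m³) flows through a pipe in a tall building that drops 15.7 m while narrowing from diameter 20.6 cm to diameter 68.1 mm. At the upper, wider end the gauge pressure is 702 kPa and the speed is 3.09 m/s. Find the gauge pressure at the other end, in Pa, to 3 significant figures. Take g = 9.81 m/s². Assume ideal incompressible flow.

P₂ = 461000 Pa

The volume flow rate is constant, so v₂ = (A₁/A₂)v₁ = (333/36.4)·3.09 = 28.3 m/s.
Bernoulli: P₁ + ½ρv₁² + ρg h₁ = P₂ + ½ρv₂² + ρg h₂, so P₂ = P₁ + ½ρ(v₁² − v₂²) − ρg(h₂ − h₁).
P₂ = 702000 + ½·1000·(3.09² − 28.3²) − 1000·9.81·(−15.7) = 702000 + (-395000) − (-154000) = 461000 Pa.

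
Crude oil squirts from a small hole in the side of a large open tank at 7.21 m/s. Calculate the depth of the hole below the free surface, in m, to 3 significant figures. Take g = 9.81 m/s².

Inverting v = √(2gh) gives h = v² / 2g.
h = 7.21²/(2·9.81) = 52.0/19.62 = 2.65 m.

h ≈ 2.65 m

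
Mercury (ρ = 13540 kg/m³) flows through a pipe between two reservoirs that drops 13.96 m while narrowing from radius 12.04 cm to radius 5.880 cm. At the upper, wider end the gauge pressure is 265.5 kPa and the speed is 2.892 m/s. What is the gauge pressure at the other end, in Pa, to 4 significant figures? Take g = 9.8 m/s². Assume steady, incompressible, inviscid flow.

Mass conservation (A₁v₁ = A₂v₂) gives v₂ = 2.892 × 455.4/108.6 = 12.13 m/s.
Applying Bernoulli between the two ends and solving for P₂: P₂ = P₁ + ½ρ(v₁² − v₂²) − ρgΔh.
P₂ = 265500 + ½·13540·(2.892² − 12.13²) − 13540·9.8·(−13.96) = 265500 + (-938700) − (-1852000) = 1179000 Pa.

P₂ ≈ 1179000 Pa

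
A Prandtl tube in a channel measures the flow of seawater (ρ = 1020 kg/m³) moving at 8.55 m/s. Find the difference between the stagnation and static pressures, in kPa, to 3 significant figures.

ΔP = 37.3 kPa

Bernoulli between the free stream and the stagnation point: ½ρv² = P_stag − P_static.
ΔP = ½·1020·8.55² = 37300 Pa.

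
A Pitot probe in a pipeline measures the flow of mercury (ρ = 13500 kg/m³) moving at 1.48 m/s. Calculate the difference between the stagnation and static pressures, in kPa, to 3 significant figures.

At the stagnation point the flow is brought to rest, so Bernoulli gives P_stag − P_static = ½ρv².
ΔP = ½·13500·1.48² = 14800 Pa.

ΔP = 14.8 kPa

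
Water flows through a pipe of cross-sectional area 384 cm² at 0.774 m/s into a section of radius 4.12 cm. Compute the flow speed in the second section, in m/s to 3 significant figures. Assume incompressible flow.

v₂ = 5.57 m/s

The volume flow rate is constant, so v₂ = (A₁/A₂)v₁ = (384/53.3)·0.774 = 5.57 m/s.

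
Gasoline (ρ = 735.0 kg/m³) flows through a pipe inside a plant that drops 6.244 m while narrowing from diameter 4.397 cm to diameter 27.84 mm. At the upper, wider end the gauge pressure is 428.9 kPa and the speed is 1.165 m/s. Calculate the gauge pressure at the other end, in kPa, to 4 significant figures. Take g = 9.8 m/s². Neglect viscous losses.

The volume flow rate is constant, so v₂ = (A₁/A₂)v₁ = (15.18/6.087)·1.165 = 2.906 m/s.
Bernoulli: P₁ + ½ρv₁² + ρg h₁ = P₂ + ½ρv₂² + ρg h₂, so P₂ = P₁ + ½ρ(v₁² − v₂²) − ρg(h₂ − h₁).
P₂ = 428900 + ½·735.0·(1.165² − 2.906²) − 735.0·9.8·(−6.244) = 428900 + (-2605) − (-44980) = 471300 Pa.

P₂ = 471.3 kPa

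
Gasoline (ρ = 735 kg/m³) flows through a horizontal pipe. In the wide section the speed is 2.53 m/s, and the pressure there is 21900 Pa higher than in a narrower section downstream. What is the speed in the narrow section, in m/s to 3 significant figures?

v₂ ≈ 8.12 m/s

With h₁ = h₂, rearranging Bernoulli gives v₂ = √(v₁² + 2ΔP/ρ).
v₂ = √(2.53² + 2·21900/735) = √(6.40 + 59.6) = 8.12 m/s.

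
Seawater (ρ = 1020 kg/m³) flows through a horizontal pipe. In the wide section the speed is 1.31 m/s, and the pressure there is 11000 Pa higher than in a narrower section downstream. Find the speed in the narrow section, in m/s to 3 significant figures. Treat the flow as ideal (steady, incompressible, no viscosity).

With h₁ = h₂, rearranging Bernoulli gives v₂ = √(v₁² + 2ΔP/ρ).
v₂ = √(1.31² + 2·11000/1020) = √(1.72 + 21.6) = 4.83 m/s.

v₂ ≈ 4.83 m/s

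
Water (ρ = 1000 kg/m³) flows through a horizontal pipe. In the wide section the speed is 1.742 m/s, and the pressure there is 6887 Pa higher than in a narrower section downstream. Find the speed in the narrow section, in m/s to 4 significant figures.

v₂ ≈ 4.100 m/s

Horizontal Bernoulli: P₁ + ½ρv₁² = P₂ + ½ρv₂², so v₂² = v₁² + 2(P₁ − P₂)/ρ.
v₂ = √(1.742² + 2·6887/1000) = √(3.035 + 13.77) = 4.100 m/s.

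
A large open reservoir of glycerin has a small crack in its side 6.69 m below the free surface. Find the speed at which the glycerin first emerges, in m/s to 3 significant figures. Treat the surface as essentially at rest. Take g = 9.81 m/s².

The surface is effectively still and both ends are open, so ½v² = gh and v = √(2·9.81·6.69) = 11.5 m/s.

11.5 m/s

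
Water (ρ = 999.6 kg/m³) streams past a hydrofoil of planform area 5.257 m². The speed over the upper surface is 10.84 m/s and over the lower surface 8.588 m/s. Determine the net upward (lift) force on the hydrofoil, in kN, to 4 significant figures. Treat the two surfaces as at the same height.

From P + ½ρv² = const at equal height, P_low − P_up = ½ρ(v_up² − v_low²).
ΔP = ½·999.6·(10.84² − 8.588²) = 21870 Pa.
Lift = ΔP · A = 21870 × 5.257 = 115000 N.

F ≈ 115.0 kN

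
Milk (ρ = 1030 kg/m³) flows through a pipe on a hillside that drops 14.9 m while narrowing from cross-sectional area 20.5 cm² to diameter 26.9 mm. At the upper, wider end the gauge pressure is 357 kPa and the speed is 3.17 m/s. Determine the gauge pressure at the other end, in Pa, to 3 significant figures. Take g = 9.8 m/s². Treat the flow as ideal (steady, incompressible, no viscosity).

P₂ ≈ 445000 Pa

Continuity gives A₁v₁ = A₂v₂, so v₂ = (20.5 cm²)/(5.68 cm²) × 3.17 m/s = 11.4 m/s.
Applying Bernoulli between the two ends and solving for P₂: P₂ = P₁ + ½ρ(v₁² − v₂²) − ρgΔh.
P₂ = 357000 + ½·1030·(3.17² − 11.4²) − 1030·9.8·(−14.9) = 357000 + (-62200) − (-150000) = 445000 Pa.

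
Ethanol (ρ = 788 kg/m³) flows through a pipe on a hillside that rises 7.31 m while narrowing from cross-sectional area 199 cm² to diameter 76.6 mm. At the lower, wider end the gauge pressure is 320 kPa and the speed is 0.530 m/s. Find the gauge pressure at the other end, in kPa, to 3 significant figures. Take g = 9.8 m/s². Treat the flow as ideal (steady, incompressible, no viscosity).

Continuity gives A₁v₁ = A₂v₂, so v₂ = (199 cm²)/(46.1 cm²) × 0.530 m/s = 2.29 m/s.
Applying Bernoulli between the two ends and solving for P₂: P₂ = P₁ + ½ρ(v₁² − v₂²) − ρgΔh.
P₂ = 320000 + ½·788·(0.530² − 2.29²) − 788·9.8·(+7.31) = 320000 + (-1950) − (56500) = 262000 Pa.

P₂ ≈ 262 kPa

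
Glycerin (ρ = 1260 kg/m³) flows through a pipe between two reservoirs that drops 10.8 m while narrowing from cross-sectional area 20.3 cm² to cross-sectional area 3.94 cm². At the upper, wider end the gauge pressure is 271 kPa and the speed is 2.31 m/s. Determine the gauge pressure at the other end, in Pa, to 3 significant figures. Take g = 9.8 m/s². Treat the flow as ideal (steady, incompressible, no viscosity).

P₂ ≈ 318000 Pa

The volume flow rate is constant, so v₂ = (A₁/A₂)v₁ = (20.3/3.94)·2.31 = 11.9 m/s.
Energy conservation along the streamline gives P₂ = P₁ − ½ρ(v₂² − v₁²) − ρg(h₂ − h₁).
P₂ = 271000 + ½·1260·(2.31² − 11.9²) − 1260·9.8·(−10.8) = 271000 + (-85900) − (-133000) = 318000 Pa.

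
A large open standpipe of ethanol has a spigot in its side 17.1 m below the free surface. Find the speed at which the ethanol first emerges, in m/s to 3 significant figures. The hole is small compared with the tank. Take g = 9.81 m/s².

v ≈ 18.3 m/s

The surface is effectively still and both ends are open, so ½v² = gh and v = √(2·9.81·17.1) = 18.3 m/s.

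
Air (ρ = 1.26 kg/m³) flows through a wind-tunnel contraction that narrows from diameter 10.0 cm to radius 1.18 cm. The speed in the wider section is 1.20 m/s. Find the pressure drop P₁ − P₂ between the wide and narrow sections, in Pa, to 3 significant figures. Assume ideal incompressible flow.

ΔP = 292 Pa

Mass conservation (A₁v₁ = A₂v₂) gives v₂ = 1.20 × 78.5/4.37 = 21.5 m/s.
With no height change, Bernoulli's equation is P₁ + ½ρv₁² = P₂ + ½ρv₂².
P₁ − P₂ = ½·1.26·(21.5² − 1.20²) = ½·1.26·463 = 292 Pa.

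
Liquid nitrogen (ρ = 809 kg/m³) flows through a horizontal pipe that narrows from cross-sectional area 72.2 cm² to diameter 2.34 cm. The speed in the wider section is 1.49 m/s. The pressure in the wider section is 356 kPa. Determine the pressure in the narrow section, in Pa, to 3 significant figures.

P₂ ≈ 104000 Pa

Mass conservation (A₁v₁ = A₂v₂) gives v₂ = 1.49 × 72.2/4.30 = 25.0 m/s.
With no height change, Bernoulli's equation is P₁ + ½ρv₁² = P₂ + ½ρv₂².
P₂ = P₁ − ½ρ(v₂² − v₁²) = 356000 − ½·809·(25.0² − 1.49²) = 356000 − 252000 = 104000 Pa.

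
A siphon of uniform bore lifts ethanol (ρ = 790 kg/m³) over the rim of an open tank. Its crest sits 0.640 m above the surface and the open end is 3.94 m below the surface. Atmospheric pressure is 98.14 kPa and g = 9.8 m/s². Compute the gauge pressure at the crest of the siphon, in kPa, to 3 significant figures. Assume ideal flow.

P_gauge ≈ -35.5 kPa

From the surface to the outlet (both open to atmosphere, surface at rest): v = √(2g·h_out) = √(2·9.8·3.94) = 8.79 m/s.
The bore is uniform, so the speed at the crest is the same v. Bernoulli surface→crest: P_atm = P_top + ½ρv² + ρg·h_top.
P_top = 98140 − ½·790·8.79² − 790·9.8·0.640 = 62700 Pa. So P_gauge = P_top − P_atm = -35500 Pa.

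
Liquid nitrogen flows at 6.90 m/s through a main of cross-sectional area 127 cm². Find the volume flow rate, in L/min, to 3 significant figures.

Q = A·v = 0.0127 m² × 6.90 m/s = 0.0876 m³/s.
Converting: 0.0876 m³/s × 60000 = 5260 L/min.

Q ≈ 5260 L/min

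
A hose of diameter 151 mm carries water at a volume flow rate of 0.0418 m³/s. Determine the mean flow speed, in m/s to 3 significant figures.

v ≈ 2.33 m/s

Q = 0.0418 m³/s = 0.0418 m³/s.
v = Q/A = 0.0418 / 0.0179 = 2.33 m/s.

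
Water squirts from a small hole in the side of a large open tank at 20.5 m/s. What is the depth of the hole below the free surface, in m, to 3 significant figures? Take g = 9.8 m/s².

Torricelli: v = √(2gh), so h = v²/(2g).
h = 20.5²/(2·9.8) = 420/19.60 = 21.4 m.

h ≈ 21.4 m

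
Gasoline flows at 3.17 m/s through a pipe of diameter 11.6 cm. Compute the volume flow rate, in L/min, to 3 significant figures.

Q = A·v = 0.0106 m² × 3.17 m/s = 0.0335 m³/s.
Converting: 0.0335 m³/s × 60000 = 2010 L/min.

Q ≈ 2010 L/min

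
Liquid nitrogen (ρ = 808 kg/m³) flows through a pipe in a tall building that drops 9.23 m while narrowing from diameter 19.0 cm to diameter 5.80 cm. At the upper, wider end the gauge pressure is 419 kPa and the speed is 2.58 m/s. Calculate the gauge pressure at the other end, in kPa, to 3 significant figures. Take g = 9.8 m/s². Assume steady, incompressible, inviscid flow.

By continuity, v₂ = v₁·A₁/A₂ = 2.58·(284/26.4) = 27.7 m/s.
Applying Bernoulli between the two ends and solving for P₂: P₂ = P₁ + ½ρ(v₁² − v₂²) − ρgΔh.
P₂ = 419000 + ½·808·(2.58² − 27.7²) − 808·9.8·(−9.23) = 419000 + (-307000) − (-73100) = 185000 Pa.

P₂ = 185 kPa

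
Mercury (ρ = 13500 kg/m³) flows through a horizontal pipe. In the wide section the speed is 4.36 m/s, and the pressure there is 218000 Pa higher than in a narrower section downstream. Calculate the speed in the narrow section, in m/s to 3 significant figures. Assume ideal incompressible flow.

Along the level pipe P + ½ρv² is conserved, hence v₂² = v₁² + 2(P₁ − P₂)/ρ.
v₂ = √(4.36² + 2·218000/13500) = √(19.0 + 32.3) = 7.16 m/s.

7.16 m/s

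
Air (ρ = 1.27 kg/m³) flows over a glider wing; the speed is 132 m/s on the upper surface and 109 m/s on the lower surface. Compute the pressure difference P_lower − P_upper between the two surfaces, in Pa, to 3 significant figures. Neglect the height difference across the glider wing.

ΔP = 3520 Pa

Bernoulli (same height): P_lower − P_upper = ½ρ(v_upper² − v_lower²).
ΔP = ½·1.27·(132² − 109²) = 3520 Pa.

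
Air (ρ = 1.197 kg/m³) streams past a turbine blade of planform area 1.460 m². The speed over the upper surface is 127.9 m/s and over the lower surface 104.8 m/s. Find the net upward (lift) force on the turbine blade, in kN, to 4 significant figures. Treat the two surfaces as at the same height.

The faster flow above has the lower pressure; Bernoulli (same height) gives ΔP = ½ρ(v_up² − v_low²).
ΔP = ½·1.197·(127.9² − 104.8²) = 3217 Pa.
Lift = ΔP · A = 3217 × 1.460 = 4697 N.

F ≈ 4.697 kN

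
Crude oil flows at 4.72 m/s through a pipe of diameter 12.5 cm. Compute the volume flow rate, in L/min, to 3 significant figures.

Q = A·v = 0.0123 m² × 4.72 m/s = 0.0579 m³/s.
Converting: 0.0579 m³/s × 60000 = 3480 L/min.

Q ≈ 3480 L/min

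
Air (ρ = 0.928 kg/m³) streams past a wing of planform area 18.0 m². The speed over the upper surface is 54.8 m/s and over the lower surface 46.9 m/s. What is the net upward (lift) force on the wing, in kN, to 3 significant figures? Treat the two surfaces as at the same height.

F ≈ 6.71 kN

With equal heights on the two surfaces, Bernoulli gives P_lower − P_upper = ½ρ(v_upper² − v_lower²).
ΔP = ½·0.928·(54.8² − 46.9²) = 373 Pa.
Lift = ΔP · A = 373 × 18.0 = 6710 N.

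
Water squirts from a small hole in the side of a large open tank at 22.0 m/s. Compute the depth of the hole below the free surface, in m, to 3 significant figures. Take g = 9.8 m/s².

24.7 m

Inverting v = √(2gh) gives h = v² / 2g.
h = 22.0²/(2·9.8) = 484/19.60 = 24.7 m.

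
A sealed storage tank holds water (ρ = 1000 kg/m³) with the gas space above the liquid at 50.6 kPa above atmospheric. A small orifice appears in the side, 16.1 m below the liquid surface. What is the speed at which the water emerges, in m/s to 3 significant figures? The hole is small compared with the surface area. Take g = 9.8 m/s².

v = 20.4 m/s

Take point 1 at the surface (v₁ ≈ 0) and point 2 at the hole (at atmospheric pressure). Bernoulli: P₁ + ρg h = P_atm + ½ρv₂².
With P₁ − P_atm = 50600 Pa, v₂ = √(2gh + 2ΔP/ρ) = √(2·9.8·16.1 + 2·50600/1000) = 20.4 m/s.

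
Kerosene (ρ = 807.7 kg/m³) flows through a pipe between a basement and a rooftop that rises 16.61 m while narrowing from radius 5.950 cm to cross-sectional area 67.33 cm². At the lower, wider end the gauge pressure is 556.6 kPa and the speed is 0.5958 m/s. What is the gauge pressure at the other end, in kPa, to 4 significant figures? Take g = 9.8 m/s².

P₂ = 424.9 kPa

The volume flow rate is constant, so v₂ = (A₁/A₂)v₁ = (111.2/67.33)·0.5958 = 0.9842 m/s.
Applying Bernoulli between the two ends and solving for P₂: P₂ = P₁ + ½ρ(v₁² − v₂²) − ρgΔh.
P₂ = 556600 + ½·807.7·(0.5958² − 0.9842²) − 807.7·9.8·(+16.61) = 556600 + (-247.8) − (131500) = 424900 Pa.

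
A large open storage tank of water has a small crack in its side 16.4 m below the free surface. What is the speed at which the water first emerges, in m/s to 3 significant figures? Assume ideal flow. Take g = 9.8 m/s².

v ≈ 17.9 m/s

Torricelli's result v = √(2gh) gives v = √(2·9.8·16.4) = 17.9 m/s.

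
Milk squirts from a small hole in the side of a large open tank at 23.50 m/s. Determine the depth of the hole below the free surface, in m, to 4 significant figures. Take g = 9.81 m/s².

h ≈ 28.15 m

Inverting v = √(2gh) gives h = v² / 2g.
h = 23.50²/(2·9.81) = 552.2/19.62 = 28.15 m.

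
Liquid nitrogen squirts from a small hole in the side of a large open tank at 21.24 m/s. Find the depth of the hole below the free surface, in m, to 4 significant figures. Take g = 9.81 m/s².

Inverting v = √(2gh) gives h = v² / 2g.
h = 21.24²/(2·9.81) = 451.1/19.62 = 22.99 m.

h ≈ 22.99 m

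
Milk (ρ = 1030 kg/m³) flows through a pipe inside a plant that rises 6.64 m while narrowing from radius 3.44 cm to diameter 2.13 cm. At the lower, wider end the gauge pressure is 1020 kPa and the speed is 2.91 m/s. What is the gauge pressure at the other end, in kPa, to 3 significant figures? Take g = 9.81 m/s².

By continuity, v₂ = v₁·A₁/A₂ = 2.91·(37.2/3.56) = 30.4 m/s.
Applying Bernoulli between the two ends and solving for P₂: P₂ = P₁ + ½ρ(v₁² − v₂²) − ρgΔh.
P₂ = 1020000 + ½·1030·(2.91² − 30.4²) − 1030·9.81·(+6.64) = 1020000 + (-470000) − (67100) = 483000 Pa.

483 kPa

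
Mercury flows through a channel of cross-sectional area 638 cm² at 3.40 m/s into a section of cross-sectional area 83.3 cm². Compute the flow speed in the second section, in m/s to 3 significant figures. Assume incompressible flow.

The volume flow rate is constant, so v₂ = (A₁/A₂)v₁ = (638/83.3)·3.40 = 26.0 m/s.

v₂ ≈ 26.0 m/s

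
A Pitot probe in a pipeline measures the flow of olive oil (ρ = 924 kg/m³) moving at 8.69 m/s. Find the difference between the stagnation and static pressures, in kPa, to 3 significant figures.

ΔP ≈ 34.9 kPa

At the stagnation point the flow is brought to rest, so Bernoulli gives P_stag − P_static = ½ρv².
ΔP = ½·924·8.69² = 34900 Pa.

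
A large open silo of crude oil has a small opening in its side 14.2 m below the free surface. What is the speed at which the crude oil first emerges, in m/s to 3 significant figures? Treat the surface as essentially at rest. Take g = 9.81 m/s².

v ≈ 16.7 m/s

Torricelli's result v = √(2gh) gives v = √(2·9.81·14.2) = 16.7 m/s.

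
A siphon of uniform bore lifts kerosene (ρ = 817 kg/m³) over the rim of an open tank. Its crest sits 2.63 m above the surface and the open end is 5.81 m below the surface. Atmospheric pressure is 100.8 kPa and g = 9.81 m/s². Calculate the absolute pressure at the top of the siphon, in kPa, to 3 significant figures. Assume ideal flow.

P_top = 33.2 kPa

The outlet speed comes from Torricelli: v = √(2g·5.81) = 10.7 m/s.
With constant cross-section the crest speed equals v; applying Bernoulli from the surface up to the crest, P_top = P_atm − ½ρv² − ρg·h_top.
P_top = 100800 − ½·817·10.7² − 817·9.81·2.63 = 33200 Pa.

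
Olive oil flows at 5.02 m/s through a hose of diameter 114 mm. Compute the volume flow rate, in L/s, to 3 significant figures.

Q = 51.2 L/s

Q = A·v = 0.0102 m² × 5.02 m/s = 0.0512 m³/s.
Converting: 0.0512 m³/s × 1000 = 51.2 L/s.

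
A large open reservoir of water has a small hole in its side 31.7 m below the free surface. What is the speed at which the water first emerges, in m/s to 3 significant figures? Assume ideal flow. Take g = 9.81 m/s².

Torricelli's result v = √(2gh) gives v = √(2·9.81·31.7) = 24.9 m/s.

v = 24.9 m/s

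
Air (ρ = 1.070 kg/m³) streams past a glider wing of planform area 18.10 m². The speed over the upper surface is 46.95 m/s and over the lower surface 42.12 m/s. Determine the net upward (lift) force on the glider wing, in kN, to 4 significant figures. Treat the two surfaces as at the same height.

F ≈ 4.166 kN

The faster flow above has the lower pressure; Bernoulli (same height) gives ΔP = ½ρ(v_up² − v_low²).
ΔP = ½·1.070·(46.95² − 42.12²) = 230.2 Pa.
Lift = ΔP · A = 230.2 × 18.10 = 4166 N.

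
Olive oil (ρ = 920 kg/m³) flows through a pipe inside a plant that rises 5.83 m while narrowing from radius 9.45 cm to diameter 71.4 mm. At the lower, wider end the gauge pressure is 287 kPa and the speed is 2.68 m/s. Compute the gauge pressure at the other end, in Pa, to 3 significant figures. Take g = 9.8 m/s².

75500 Pa

By continuity, v₂ = v₁·A₁/A₂ = 2.68·(281/40.0) = 18.8 m/s.
Bernoulli: P₁ + ½ρv₁² + ρg h₁ = P₂ + ½ρv₂² + ρg h₂, so P₂ = P₁ + ½ρ(v₁² − v₂²) − ρg(h₂ − h₁).
P₂ = 287000 + ½·920·(2.68² − 18.8²) − 920·9.8·(+5.83) = 287000 + (-159000) − (52600) = 75500 Pa.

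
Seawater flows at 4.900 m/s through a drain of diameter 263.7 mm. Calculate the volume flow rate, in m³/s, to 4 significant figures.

Q = 0.2676 m³/s

Q = A·v = 0.05461 m² × 4.900 m/s = 0.2676 m³/s.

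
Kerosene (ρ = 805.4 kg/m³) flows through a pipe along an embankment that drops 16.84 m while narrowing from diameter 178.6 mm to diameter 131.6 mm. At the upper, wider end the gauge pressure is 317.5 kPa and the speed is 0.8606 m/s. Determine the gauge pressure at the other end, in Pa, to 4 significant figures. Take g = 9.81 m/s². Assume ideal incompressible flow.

449800 Pa

By continuity, v₂ = v₁·A₁/A₂ = 0.8606·(250.5/136.0) = 1.585 m/s.
Applying Bernoulli between the two ends and solving for P₂: P₂ = P₁ + ½ρ(v₁² − v₂²) − ρgΔh.
P₂ = 317500 + ½·805.4·(0.8606² − 1.585²) − 805.4·9.81·(−16.84) = 317500 + (-713.5) − (-133100) = 449800 Pa.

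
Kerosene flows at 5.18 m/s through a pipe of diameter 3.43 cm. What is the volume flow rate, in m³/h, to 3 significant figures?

Q = A·v = 0.000924 m² × 5.18 m/s = 0.00479 m³/s.
Converting: 0.00479 m³/s × 3600 = 17.2 m³/h.

Q ≈ 17.2 m³/h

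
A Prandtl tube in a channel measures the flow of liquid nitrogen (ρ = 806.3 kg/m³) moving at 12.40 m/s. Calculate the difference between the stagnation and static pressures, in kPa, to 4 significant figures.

At the stagnation point the flow is brought to rest, so Bernoulli gives P_stag − P_static = ½ρv².
ΔP = ½·806.3·12.40² = 61990 Pa.

ΔP ≈ 61.99 kPa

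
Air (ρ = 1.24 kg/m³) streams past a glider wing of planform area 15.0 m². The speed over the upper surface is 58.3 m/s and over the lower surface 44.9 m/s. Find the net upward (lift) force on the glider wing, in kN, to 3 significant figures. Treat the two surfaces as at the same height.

With equal heights on the two surfaces, Bernoulli gives P_lower − P_upper = ½ρ(v_upper² − v_lower²).
ΔP = ½·1.24·(58.3² − 44.9²) = 857 Pa.
Lift = ΔP · A = 857 × 15.0 = 12900 N.

F ≈ 12.9 kN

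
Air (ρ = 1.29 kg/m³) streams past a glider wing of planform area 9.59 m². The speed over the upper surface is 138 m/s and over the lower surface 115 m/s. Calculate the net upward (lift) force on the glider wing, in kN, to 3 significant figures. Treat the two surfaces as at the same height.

With equal heights on the two surfaces, Bernoulli gives P_lower − P_upper = ½ρ(v_upper² − v_lower²).
ΔP = ½·1.29·(138² − 115²) = 3750 Pa.
Lift = ΔP · A = 3750 × 9.59 = 36000 N.

F ≈ 36.0 kN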